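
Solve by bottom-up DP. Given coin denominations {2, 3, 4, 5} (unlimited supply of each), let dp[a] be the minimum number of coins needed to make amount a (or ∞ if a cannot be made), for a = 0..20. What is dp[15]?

 a  0  1  2  3  4  5  6  7  8  9 10 11 12 13 14 15 16 17 18 19 20
dp  0  -  1  1  1  1  2  2  2  2  2  3  3  3  3  3  4  4  4  4  4
(- denotes ∞ / unreachable)

3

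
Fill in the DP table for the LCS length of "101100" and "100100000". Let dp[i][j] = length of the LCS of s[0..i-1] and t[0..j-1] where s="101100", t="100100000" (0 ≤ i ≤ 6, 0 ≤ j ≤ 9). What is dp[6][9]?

5

   ''  1  0  0  1  0  0  0  0  0
''  0  0  0  0  0  0  0  0  0  0
 1  0  1  1  1  1  1  1  1  1  1
 0  0  1  2  2  2  2  2  2  2  2
 1  0  1  2  2  3  3  3  3  3  3
 1  0  1  2  2  3  3  3  3  3  3
 0  0  1  2  3  3  4  4  4  4  4
 0  0  1  2  3  3  4  5  5  5  5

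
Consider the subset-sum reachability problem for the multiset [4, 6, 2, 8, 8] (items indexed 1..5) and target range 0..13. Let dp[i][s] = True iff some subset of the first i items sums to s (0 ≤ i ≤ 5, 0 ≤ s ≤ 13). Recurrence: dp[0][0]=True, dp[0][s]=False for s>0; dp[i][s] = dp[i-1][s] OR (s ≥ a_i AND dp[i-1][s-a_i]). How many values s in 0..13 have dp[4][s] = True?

i\s   0   1   2   3   4   5   6   7   8   9  10  11  12  13
  0   T   F   F   F   F   F   F   F   F   F   F   F   F   F
  1   T   F   F   F   T   F   F   F   F   F   F   F   F   F
  2   T   F   F   F   T   F   T   F   F   F   T   F   F   F
  3   T   F   T   F   T   F   T   F   T   F   T   F   T   F
  4   T   F   T   F   T   F   T   F   T   F   T   F   T   F
  5   T   F   T   F   T   F   T   F   T   F   T   F   T   F

7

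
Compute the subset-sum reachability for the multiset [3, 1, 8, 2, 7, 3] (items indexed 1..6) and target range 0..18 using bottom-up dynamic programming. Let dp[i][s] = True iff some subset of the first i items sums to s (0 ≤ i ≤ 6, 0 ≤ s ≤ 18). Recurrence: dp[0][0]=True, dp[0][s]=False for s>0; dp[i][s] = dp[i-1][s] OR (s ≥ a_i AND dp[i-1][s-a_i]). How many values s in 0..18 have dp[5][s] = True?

19

i\s   0   1   2   3   4   5   6   7   8   9  10  11  12  13  14  15  16  17  18
  0   T   F   F   F   F   F   F   F   F   F   F   F   F   F   F   F   F   F   F
  1   T   F   F   T   F   F   F   F   F   F   F   F   F   F   F   F   F   F   F
  2   T   T   F   T   T   F   F   F   F   F   F   F   F   F   F   F   F   F   F
  3   T   T   F   T   T   F   F   F   T   T   F   T   T   F   F   F   F   F   F
  4   T   T   T   T   T   T   T   F   T   T   T   T   T   T   T   F   F   F   F
  5   T   T   T   T   T   T   T   T   T   T   T   T   T   T   T   T   T   T   T
  6   T   T   T   T   T   T   T   T   T   T   T   T   T   T   T   T   T   T   T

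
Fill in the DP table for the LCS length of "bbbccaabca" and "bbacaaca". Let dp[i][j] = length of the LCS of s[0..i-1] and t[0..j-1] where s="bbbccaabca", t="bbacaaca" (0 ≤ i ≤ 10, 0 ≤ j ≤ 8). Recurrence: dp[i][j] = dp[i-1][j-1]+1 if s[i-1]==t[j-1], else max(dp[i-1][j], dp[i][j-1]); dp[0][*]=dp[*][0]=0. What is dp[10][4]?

4

   ''  b  b  a  c  a  a  c  a
''  0  0  0  0  0  0  0  0  0
 b  0  1  1  1  1  1  1  1  1
 b  0  1  2  2  2  2  2  2  2
 b  0  1  2  2  2  2  2  2  2
 c  0  1  2  2  3  3  3  3  3
 c  0  1  2  2  3  3  3  4  4
 a  0  1  2  3  3  4  4  4  5
 a  0  1  2  3  3  4  5  5  5
 b  0  1  2  3  3  4  5  5  5
 c  0  1  2  3  4  4  5  6  6
 a  0  1  2  3  4  5  5  6  7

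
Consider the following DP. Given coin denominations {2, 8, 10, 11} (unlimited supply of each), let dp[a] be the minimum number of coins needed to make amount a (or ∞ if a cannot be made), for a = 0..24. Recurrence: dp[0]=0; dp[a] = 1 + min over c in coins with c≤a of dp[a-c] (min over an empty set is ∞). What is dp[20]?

2

 a  0  1  2  3  4  5  6  7  8  9 10 11 12 13 14 15 16 17 18 19 20 21 22 23 24
dp  0  -  1  -  2  -  3  -  1  -  1  1  2  2  3  3  2  4  2  2  2  2  2  3  3
(- denotes ∞ / unreachable)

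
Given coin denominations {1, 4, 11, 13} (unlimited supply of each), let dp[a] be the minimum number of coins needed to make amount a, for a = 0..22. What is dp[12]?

2

 a  0  1  2  3  4  5  6  7  8  9 10 11 12 13 14 15 16 17 18 19 20 21 22
dp  0  1  2  3  1  2  3  4  2  3  4  1  2  1  2  2  3  2  3  3  4  3  2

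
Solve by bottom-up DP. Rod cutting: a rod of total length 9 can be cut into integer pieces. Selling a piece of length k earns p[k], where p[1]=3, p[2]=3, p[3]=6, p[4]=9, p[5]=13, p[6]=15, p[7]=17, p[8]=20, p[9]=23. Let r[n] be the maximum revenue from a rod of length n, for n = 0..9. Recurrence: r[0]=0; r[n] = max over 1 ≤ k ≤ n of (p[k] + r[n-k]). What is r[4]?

   n    0    1    2    3    4    5    6    7    8    9
r[n]    0    3    6    9   12   15   18   21   24   27

12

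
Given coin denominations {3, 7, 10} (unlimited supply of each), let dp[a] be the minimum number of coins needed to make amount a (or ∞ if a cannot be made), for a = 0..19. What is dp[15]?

 a  0  1  2  3  4  5  6  7  8  9 10 11 12 13 14 15 16 17 18 19
dp  0  -  -  1  -  -  2  1  -  3  1  -  4  2  2  5  3  2  6  4
(- denotes ∞ / unreachable)

5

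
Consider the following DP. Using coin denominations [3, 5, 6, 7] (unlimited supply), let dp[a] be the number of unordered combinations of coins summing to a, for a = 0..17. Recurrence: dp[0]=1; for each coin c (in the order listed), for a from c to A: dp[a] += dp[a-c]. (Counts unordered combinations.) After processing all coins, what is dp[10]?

after  coin     0     1     2     3     4     5     6     7     8     9    10    11    12    13    14    15    16    17
          3     1     0     0     1     0     0     1     0     0     1     0     0     1     0     0     1     0     0
          5     1     0     0     1     0     1     1     0     1     1     1     1     1     1     1     2     1     1
          6     1     0     0     1     0     1     2     0     1     2     1     2     3     1     2     4     2     3
          7     1     0     0     1     0     1     2     1     1     2     2     2     4     3     3     5     4     5

2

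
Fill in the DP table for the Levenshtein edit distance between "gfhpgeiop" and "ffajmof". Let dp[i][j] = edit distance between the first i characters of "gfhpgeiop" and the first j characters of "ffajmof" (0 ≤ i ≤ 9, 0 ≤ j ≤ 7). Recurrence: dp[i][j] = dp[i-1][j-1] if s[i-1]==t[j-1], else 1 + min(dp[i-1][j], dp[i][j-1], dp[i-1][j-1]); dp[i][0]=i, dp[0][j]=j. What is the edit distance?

   ''  f  f  a  j  m  o  f
''  0  1  2  3  4  5  6  7
 g  1  1  2  3  4  5  6  7
 f  2  1  1  2  3  4  5  6
 h  3  2  2  2  3  4  5  6
 p  4  3  3  3  3  4  5  6
 g  5  4  4  4  4  4  5  6
 e  6  5  5  5  5  5  5  6
 i  7  6  6  6  6  6  6  6
 o  8  7  7  7  7  7  6  7
 p  9  8  8  8  8  8  7  7

7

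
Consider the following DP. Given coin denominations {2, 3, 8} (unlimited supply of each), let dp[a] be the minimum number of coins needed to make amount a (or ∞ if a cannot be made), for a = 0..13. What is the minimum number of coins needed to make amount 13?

 a  0  1  2  3  4  5  6  7  8  9 10 11 12 13
dp  0  -  1  1  2  2  2  3  1  3  2  2  3  3
(- denotes ∞ / unreachable)

3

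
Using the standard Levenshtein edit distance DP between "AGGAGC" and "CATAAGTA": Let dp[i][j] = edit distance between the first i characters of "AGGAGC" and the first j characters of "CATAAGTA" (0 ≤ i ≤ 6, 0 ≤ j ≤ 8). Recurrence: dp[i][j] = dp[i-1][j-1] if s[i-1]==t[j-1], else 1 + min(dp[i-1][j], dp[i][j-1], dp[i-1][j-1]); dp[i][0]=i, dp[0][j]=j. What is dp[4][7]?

   ''  C  A  T  A  A  G  T  A
''  0  1  2  3  4  5  6  7  8
 A  1  1  1  2  3  4  5  6  7
 G  2  2  2  2  3  4  4  5  6
 G  3  3  3  3  3  4  4  5  6
 A  4  4  3  4  3  3  4  5  5
 G  5  5  4  4  4  4  3  4  5
 C  6  5  5  5  5  5  4  4  5

5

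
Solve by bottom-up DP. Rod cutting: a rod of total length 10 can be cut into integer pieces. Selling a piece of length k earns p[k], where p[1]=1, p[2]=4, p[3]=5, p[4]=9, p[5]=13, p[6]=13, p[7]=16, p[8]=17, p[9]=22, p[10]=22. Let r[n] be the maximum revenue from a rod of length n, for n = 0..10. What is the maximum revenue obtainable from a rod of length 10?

   n    0    1    2    3    4    5    6    7    8    9   10
r[n]    0    1    4    5    9   13   14   17   18   22   26

26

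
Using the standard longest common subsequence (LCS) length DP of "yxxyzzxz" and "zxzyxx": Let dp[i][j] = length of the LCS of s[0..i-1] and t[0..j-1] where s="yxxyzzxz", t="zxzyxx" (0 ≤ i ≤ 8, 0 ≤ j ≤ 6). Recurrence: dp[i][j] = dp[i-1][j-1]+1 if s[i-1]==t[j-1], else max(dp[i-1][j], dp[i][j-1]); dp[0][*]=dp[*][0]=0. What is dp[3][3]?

   ''  z  x  z  y  x  x
''  0  0  0  0  0  0  0
 y  0  0  0  0  1  1  1
 x  0  0  1  1  1  2  2
 x  0  0  1  1  1  2  3
 y  0  0  1  1  2  2  3
 z  0  1  1  2  2  2  3
 z  0  1  1  2  2  2  3
 x  0  1  2  2  2  3  3
 z  0  1  2  3  3  3  3

1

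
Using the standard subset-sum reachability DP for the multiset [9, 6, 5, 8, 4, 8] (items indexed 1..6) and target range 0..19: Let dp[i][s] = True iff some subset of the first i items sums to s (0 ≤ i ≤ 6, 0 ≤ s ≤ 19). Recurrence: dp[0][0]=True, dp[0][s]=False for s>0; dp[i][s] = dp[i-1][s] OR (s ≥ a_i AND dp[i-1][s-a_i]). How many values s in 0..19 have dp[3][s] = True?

i\s   0   1   2   3   4   5   6   7   8   9  10  11  12  13  14  15  16  17  18  19
  0   T   F   F   F   F   F   F   F   F   F   F   F   F   F   F   F   F   F   F   F
  1   T   F   F   F   F   F   F   F   F   T   F   F   F   F   F   F   F   F   F   F
  2   T   F   F   F   F   F   T   F   F   T   F   F   F   F   F   T   F   F   F   F
  3   T   F   F   F   F   T   T   F   F   T   F   T   F   F   T   T   F   F   F   F
  4   T   F   F   F   F   T   T   F   T   T   F   T   F   T   T   T   F   T   F   T
  5   T   F   F   F   T   T   T   F   T   T   T   T   T   T   T   T   F   T   T   T
  6   T   F   F   F   T   T   T   F   T   T   T   T   T   T   T   T   T   T   T   T

7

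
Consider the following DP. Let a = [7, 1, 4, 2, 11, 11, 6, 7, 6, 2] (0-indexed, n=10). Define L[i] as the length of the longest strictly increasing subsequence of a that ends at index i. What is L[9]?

   i    0    1    2    3    4    5    6    7    8    9
a[i]    7    1    4    2   11   11    6    7    6    2
L[i]    1    1    2    2    3    3    3    4    3    2

2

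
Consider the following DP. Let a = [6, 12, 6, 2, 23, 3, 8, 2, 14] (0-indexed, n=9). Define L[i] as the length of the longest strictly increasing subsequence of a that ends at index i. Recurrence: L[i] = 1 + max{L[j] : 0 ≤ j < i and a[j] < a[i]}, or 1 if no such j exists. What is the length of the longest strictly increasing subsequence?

   i    0    1    2    3    4    5    6    7    8
a[i]    6   12    6    2   23    3    8    2   14
L[i]    1    2    1    1    3    2    3    1    4

4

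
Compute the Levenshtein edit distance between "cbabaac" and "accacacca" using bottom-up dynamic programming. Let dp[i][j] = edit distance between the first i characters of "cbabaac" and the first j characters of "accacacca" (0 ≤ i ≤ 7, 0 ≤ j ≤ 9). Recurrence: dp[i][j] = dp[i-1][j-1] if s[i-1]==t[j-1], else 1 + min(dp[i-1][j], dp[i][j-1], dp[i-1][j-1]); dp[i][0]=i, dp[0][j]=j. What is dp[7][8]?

   ''  a  c  c  a  c  a  c  c  a
''  0  1  2  3  4  5  6  7  8  9
 c  1  1  1  2  3  4  5  6  7  8
 b  2  2  2  2  3  4  5  6  7  8
 a  3  2  3  3  2  3  4  5  6  7
 b  4  3  3  4  3  3  4  5  6  7
 a  5  4  4  4  4  4  3  4  5  6
 a  6  5  5  5  4  5  4  4  5  5
 c  7  6  5  5  5  4  5  4  4  5

4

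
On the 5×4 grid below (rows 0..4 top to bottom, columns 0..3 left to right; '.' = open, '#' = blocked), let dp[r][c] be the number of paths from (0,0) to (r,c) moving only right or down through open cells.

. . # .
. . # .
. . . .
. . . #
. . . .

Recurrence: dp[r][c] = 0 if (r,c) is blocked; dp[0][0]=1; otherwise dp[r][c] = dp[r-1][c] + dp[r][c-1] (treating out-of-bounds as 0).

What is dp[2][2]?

r\c   0   1   2   3
  0   1   1   0   0
  1   1   2   0   0
  2   1   3   3   3
  3   1   4   7   0
  4   1   5  12  12

3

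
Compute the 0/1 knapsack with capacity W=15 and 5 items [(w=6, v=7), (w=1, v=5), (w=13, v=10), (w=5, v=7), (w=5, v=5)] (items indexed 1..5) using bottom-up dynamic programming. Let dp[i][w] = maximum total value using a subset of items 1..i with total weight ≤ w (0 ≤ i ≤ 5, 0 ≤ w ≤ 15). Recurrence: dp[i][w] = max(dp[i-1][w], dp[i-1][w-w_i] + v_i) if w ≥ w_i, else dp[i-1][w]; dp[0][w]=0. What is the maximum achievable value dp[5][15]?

19

i\w   0   1   2   3   4   5   6   7   8   9  10  11  12  13  14  15
  0   0   0   0   0   0   0   0   0   0   0   0   0   0   0   0   0
  1   0   0   0   0   0   0   7   7   7   7   7   7   7   7   7   7
  2   0   5   5   5   5   5   7  12  12  12  12  12  12  12  12  12
  3   0   5   5   5   5   5   7  12  12  12  12  12  12  12  15  15
  4   0   5   5   5   5   7  12  12  12  12  12  14  19  19  19  19
  5   0   5   5   5   5   7  12  12  12  12  12  17  19  19  19  19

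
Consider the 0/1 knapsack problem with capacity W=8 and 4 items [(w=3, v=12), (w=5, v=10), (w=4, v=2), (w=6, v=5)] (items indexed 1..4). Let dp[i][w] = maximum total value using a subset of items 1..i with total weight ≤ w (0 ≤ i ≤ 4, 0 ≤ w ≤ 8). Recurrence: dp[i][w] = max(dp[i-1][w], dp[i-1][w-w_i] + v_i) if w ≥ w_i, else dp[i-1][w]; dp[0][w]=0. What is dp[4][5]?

12

i\w   0   1   2   3   4   5   6   7   8
  0   0   0   0   0   0   0   0   0   0
  1   0   0   0  12  12  12  12  12  12
  2   0   0   0  12  12  12  12  12  22
  3   0   0   0  12  12  12  12  14  22
  4   0   0   0  12  12  12  12  14  22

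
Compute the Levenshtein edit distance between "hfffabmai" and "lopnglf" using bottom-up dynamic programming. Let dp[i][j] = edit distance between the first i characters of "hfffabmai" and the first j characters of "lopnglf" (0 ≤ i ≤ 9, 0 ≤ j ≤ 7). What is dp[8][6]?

8

   ''  l  o  p  n  g  l  f
''  0  1  2  3  4  5  6  7
 h  1  1  2  3  4  5  6  7
 f  2  2  2  3  4  5  6  6
 f  3  3  3  3  4  5  6  6
 f  4  4  4  4  4  5  6  6
 a  5  5  5  5  5  5  6  7
 b  6  6  6  6  6  6  6  7
 m  7  7  7  7  7  7  7  7
 a  8  8  8  8  8  8  8  8
 i  9  9  9  9  9  9  9  9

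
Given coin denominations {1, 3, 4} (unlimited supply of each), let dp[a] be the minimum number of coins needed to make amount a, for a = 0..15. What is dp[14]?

4

 a  0  1  2  3  4  5  6  7  8  9 10 11 12 13 14 15
dp  0  1  2  1  1  2  2  2  2  3  3  3  3  4  4  4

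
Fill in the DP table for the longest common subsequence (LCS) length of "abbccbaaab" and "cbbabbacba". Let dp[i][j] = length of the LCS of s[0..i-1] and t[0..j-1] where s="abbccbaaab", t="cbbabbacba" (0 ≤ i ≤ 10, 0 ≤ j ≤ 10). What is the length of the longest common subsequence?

   ''  c  b  b  a  b  b  a  c  b  a
''  0  0  0  0  0  0  0  0  0  0  0
 a  0  0  0  0  1  1  1  1  1  1  1
 b  0  0  1  1  1  2  2  2  2  2  2
 b  0  0  1  2  2  2  3  3  3  3  3
 c  0  1  1  2  2  2  3  3  4  4  4
 c  0  1  1  2  2  2  3  3  4  4  4
 b  0  1  2  2  2  3  3  3  4  5  5
 a  0  1  2  2  3  3  3  4  4  5  6
 a  0  1  2  2  3  3  3  4  4  5  6
 a  0  1  2  2  3  3  3  4  4  5  6
 b  0  1  2  3  3  4  4  4  4  5  6

6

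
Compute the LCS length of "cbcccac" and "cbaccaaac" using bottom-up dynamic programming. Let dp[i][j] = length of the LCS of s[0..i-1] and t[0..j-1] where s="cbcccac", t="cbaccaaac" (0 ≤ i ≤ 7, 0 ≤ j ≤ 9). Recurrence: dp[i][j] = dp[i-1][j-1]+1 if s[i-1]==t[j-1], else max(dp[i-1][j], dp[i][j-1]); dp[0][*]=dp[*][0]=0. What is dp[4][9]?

   ''  c  b  a  c  c  a  a  a  c
''  0  0  0  0  0  0  0  0  0  0
 c  0  1  1  1  1  1  1  1  1  1
 b  0  1  2  2  2  2  2  2  2  2
 c  0  1  2  2  3  3  3  3  3  3
 c  0  1  2  2  3  4  4  4  4  4
 c  0  1  2  2  3  4  4  4  4  5
 a  0  1  2  3  3  4  5  5  5  5
 c  0  1  2  3  4  4  5  5  5  6

4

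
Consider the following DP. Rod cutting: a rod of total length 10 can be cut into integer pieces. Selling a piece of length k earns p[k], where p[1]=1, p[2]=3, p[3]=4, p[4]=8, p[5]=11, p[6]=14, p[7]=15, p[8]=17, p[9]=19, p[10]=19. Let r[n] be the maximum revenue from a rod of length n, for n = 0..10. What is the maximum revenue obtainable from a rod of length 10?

22

   n    0    1    2    3    4    5    6    7    8    9   10
r[n]    0    1    3    4    8   11   14   15   17   19   22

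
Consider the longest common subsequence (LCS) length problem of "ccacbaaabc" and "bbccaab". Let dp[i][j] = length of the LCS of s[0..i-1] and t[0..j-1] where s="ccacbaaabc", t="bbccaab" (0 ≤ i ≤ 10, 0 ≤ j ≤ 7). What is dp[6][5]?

   ''  b  b  c  c  a  a  b
''  0  0  0  0  0  0  0  0
 c  0  0  0  1  1  1  1  1
 c  0  0  0  1  2  2  2  2
 a  0  0  0  1  2  3  3  3
 c  0  0  0  1  2  3  3  3
 b  0  1  1  1  2  3  3  4
 a  0  1  1  1  2  3  4  4
 a  0  1  1  1  2  3  4  4
 a  0  1  1  1  2  3  4  4
 b  0  1  2  2  2  3  4  5
 c  0  1  2  3  3  3  4  5

3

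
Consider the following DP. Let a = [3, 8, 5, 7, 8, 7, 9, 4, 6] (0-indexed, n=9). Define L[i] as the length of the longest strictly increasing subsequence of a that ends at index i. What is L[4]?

4

   i    0    1    2    3    4    5    6    7    8
a[i]    3    8    5    7    8    7    9    4    6
L[i]    1    2    2    3    4    3    5    2    3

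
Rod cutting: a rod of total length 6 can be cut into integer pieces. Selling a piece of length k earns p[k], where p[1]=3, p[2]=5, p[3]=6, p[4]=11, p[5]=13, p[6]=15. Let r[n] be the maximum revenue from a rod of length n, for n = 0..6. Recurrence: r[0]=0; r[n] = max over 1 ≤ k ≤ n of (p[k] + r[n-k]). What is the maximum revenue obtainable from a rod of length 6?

   n    0    1    2    3    4    5    6
r[n]    0    3    6    9   12   15   18

18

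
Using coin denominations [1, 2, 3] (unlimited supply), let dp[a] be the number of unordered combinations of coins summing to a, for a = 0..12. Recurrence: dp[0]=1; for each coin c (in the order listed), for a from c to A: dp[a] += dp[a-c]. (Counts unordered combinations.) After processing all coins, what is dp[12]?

19

after  coin     0     1     2     3     4     5     6     7     8     9    10    11    12
          1     1     1     1     1     1     1     1     1     1     1     1     1     1
          2     1     1     2     2     3     3     4     4     5     5     6     6     7
          3     1     1     2     3     4     5     7     8    10    12    14    16    19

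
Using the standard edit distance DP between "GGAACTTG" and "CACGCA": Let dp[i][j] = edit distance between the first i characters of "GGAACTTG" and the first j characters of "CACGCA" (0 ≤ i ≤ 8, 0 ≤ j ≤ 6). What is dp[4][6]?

   ''  C  A  C  G  C  A
''  0  1  2  3  4  5  6
 G  1  1  2  3  3  4  5
 G  2  2  2  3  3  4  5
 A  3  3  2  3  4  4  4
 A  4  4  3  3  4  5  4
 C  5  4  4  3  4  4  5
 T  6  5  5  4  4  5  5
 T  7  6  6  5  5  5  6
 G  8  7  7  6  5  6  6

4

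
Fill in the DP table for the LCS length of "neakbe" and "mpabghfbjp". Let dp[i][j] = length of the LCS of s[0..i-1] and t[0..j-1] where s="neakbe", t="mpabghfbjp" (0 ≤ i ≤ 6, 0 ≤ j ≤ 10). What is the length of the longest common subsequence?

2

   ''  m  p  a  b  g  h  f  b  j  p
''  0  0  0  0  0  0  0  0  0  0  0
 n  0  0  0  0  0  0  0  0  0  0  0
 e  0  0  0  0  0  0  0  0  0  0  0
 a  0  0  0  1  1  1  1  1  1  1  1
 k  0  0  0  1  1  1  1  1  1  1  1
 b  0  0  0  1  2  2  2  2  2  2  2
 e  0  0  0  1  2  2  2  2  2  2  2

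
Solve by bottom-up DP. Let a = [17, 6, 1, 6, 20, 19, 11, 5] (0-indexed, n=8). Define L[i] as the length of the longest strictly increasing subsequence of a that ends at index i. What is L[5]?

3

   i    0    1    2    3    4    5    6    7
a[i]   17    6    1    6   20   19   11    5
L[i]    1    1    1    2    3    3    3    2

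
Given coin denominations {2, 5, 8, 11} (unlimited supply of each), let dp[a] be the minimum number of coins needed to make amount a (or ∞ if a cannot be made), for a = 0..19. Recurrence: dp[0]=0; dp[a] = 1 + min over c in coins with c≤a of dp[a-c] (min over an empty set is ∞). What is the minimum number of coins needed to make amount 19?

 a  0  1  2  3  4  5  6  7  8  9 10 11 12 13 14 15 16 17 18 19
dp  0  -  1  -  2  1  3  2  1  3  2  1  3  2  4  3  2  4  3  2
(- denotes ∞ / unreachable)

2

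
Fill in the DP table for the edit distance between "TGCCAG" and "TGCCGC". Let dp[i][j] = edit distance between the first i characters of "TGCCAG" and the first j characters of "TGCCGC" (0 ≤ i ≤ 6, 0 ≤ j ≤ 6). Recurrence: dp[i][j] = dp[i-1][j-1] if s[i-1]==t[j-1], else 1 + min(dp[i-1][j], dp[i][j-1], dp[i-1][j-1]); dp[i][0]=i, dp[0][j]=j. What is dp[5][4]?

   ''  T  G  C  C  G  C
''  0  1  2  3  4  5  6
 T  1  0  1  2  3  4  5
 G  2  1  0  1  2  3  4
 C  3  2  1  0  1  2  3
 C  4  3  2  1  0  1  2
 A  5  4  3  2  1  1  2
 G  6  5  4  3  2  1  2

1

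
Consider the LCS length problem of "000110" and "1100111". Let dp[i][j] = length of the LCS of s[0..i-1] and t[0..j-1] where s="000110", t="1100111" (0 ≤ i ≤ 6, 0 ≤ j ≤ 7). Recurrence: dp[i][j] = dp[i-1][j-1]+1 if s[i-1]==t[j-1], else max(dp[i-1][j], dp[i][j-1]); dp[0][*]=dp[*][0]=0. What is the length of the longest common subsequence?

   ''  1  1  0  0  1  1  1
''  0  0  0  0  0  0  0  0
 0  0  0  0  1  1  1  1  1
 0  0  0  0  1  2  2  2  2
 0  0  0  0  1  2  2  2  2
 1  0  1  1  1  2  3  3  3
 1  0  1  2  2  2  3  4  4
 0  0  1  2  3  3  3  4  4

4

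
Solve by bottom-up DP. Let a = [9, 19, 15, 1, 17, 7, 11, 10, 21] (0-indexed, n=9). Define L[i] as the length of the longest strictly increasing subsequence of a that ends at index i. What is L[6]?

3

   i    0    1    2    3    4    5    6    7    8
a[i]    9   19   15    1   17    7   11   10   21
L[i]    1    2    2    1    3    2    3    3    4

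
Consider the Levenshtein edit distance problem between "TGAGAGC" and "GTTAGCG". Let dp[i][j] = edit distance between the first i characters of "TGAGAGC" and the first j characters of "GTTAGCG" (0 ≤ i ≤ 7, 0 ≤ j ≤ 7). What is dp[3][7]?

   ''  G  T  T  A  G  C  G
''  0  1  2  3  4  5  6  7
 T  1  1  1  2  3  4  5  6
 G  2  1  2  2  3  3  4  5
 A  3  2  2  3  2  3  4  5
 G  4  3  3  3  3  2  3  4
 A  5  4  4  4  3  3  3  4
 G  6  5  5  5  4  3  4  3
 C  7  6  6  6  5  4  3  4

5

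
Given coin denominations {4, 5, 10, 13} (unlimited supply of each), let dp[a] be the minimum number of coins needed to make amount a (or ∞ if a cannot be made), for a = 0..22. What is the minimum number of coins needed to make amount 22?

3

 a  0  1  2  3  4  5  6  7  8  9 10 11 12 13 14 15 16 17 18 19 20 21 22
dp  0  -  -  -  1  1  -  -  2  2  1  -  3  1  2  2  4  2  2  3  2  3  3
(- denotes ∞ / unreachable)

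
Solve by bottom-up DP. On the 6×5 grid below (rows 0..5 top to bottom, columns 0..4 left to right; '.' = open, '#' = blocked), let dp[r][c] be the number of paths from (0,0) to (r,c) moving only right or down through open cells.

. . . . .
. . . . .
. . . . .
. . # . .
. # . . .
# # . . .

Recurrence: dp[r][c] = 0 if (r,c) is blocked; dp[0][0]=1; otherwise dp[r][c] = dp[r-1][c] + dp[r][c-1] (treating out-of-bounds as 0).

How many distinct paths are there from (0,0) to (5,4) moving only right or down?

45

r\c   0   1   2   3   4
  0   1   1   1   1   1
  1   1   2   3   4   5
  2   1   3   6  10  15
  3   1   4   0  10  25
  4   1   0   0  10  35
  5   0   0   0  10  45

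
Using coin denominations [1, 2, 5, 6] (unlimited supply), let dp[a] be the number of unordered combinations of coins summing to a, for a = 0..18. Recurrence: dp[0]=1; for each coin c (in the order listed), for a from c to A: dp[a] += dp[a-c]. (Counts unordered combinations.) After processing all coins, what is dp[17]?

after  coin     0     1     2     3     4     5     6     7     8     9    10    11    12    13    14    15    16    17    18
          1     1     1     1     1     1     1     1     1     1     1     1     1     1     1     1     1     1     1     1
          2     1     1     2     2     3     3     4     4     5     5     6     6     7     7     8     8     9     9    10
          5     1     1     2     2     3     4     5     6     7     8    10    11    13    14    16    18    20    22    24
          6     1     1     2     2     3     4     6     7     9    10    13    15    19    21    25    28    33    37    43

37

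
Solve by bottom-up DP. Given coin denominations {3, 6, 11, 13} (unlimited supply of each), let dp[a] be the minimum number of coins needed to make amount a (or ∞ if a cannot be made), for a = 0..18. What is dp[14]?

2

 a  0  1  2  3  4  5  6  7  8  9 10 11 12 13 14 15 16 17 18
dp  0  -  -  1  -  -  1  -  -  2  -  1  2  1  2  3  2  2  3
(- denotes ∞ / unreachable)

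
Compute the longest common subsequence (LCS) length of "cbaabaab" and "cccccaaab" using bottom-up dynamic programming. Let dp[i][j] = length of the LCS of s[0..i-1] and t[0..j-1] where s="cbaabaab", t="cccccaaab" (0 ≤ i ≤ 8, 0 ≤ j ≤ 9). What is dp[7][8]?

4

   ''  c  c  c  c  c  a  a  a  b
''  0  0  0  0  0  0  0  0  0  0
 c  0  1  1  1  1  1  1  1  1  1
 b  0  1  1  1  1  1  1  1  1  2
 a  0  1  1  1  1  1  2  2  2  2
 a  0  1  1  1  1  1  2  3  3  3
 b  0  1  1  1  1  1  2  3  3  4
 a  0  1  1  1  1  1  2  3  4  4
 a  0  1  1  1  1  1  2  3  4  4
 b  0  1  1  1  1  1  2  3  4  5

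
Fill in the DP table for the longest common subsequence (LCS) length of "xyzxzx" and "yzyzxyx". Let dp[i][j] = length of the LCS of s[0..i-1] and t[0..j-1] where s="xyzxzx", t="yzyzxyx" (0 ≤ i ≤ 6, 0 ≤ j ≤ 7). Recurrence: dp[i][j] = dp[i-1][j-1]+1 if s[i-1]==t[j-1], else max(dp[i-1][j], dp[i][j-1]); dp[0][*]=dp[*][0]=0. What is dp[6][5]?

   ''  y  z  y  z  x  y  x
''  0  0  0  0  0  0  0  0
 x  0  0  0  0  0  1  1  1
 y  0  1  1  1  1  1  2  2
 z  0  1  2  2  2  2  2  2
 x  0  1  2  2  2  3  3  3
 z  0  1  2  2  3  3  3  3
 x  0  1  2  2  3  4  4  4

4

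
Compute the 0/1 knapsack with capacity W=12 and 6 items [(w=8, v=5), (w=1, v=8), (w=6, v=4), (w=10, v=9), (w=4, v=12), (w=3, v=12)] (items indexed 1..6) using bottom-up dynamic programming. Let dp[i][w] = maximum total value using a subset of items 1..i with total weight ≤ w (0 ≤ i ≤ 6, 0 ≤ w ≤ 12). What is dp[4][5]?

i\w   0   1   2   3   4   5   6   7   8   9  10  11  12
  0   0   0   0   0   0   0   0   0   0   0   0   0   0
  1   0   0   0   0   0   0   0   0   5   5   5   5   5
  2   0   8   8   8   8   8   8   8   8  13  13  13  13
  3   0   8   8   8   8   8   8  12  12  13  13  13  13
  4   0   8   8   8   8   8   8  12  12  13  13  17  17
  5   0   8   8   8  12  20  20  20  20  20  20  24  24
  6   0   8   8  12  20  20  20  24  32  32  32  32  32

8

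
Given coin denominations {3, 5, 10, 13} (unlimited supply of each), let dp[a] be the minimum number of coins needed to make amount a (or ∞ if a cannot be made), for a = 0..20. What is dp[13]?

1

 a  0  1  2  3  4  5  6  7  8  9 10 11 12 13 14 15 16 17 18 19 20
dp  0  -  -  1  -  1  2  -  2  3  1  3  4  1  4  2  2  5  2  3  2
(- denotes ∞ / unreachable)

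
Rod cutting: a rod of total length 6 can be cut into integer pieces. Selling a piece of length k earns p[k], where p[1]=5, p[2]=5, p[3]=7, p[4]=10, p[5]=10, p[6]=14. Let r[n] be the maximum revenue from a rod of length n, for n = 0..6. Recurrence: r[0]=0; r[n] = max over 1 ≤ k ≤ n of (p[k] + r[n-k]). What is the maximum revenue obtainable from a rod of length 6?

   n    0    1    2    3    4    5    6
r[n]    0    5   10   15   20   25   30

30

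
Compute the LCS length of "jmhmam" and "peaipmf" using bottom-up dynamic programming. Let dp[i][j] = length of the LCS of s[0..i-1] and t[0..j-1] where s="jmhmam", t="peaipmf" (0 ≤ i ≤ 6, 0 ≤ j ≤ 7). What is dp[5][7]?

1

   ''  p  e  a  i  p  m  f
''  0  0  0  0  0  0  0  0
 j  0  0  0  0  0  0  0  0
 m  0  0  0  0  0  0  1  1
 h  0  0  0  0  0  0  1  1
 m  0  0  0  0  0  0  1  1
 a  0  0  0  1  1  1  1  1
 m  0  0  0  1  1  1  2  2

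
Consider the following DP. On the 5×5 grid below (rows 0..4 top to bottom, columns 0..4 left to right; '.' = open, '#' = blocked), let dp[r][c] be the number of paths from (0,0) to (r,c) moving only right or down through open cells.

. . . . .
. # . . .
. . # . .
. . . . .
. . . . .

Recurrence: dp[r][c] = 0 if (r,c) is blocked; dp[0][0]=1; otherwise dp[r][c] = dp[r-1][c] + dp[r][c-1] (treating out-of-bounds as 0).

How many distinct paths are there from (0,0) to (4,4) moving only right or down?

18

r\c   0   1   2   3   4
  0   1   1   1   1   1
  1   1   0   1   2   3
  2   1   1   0   2   5
  3   1   2   2   4   9
  4   1   3   5   9  18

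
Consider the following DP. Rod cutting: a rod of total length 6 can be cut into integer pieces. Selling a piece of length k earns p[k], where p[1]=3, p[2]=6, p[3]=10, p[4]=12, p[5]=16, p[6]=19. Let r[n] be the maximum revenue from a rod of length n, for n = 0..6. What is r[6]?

20

   n    0    1    2    3    4    5    6
r[n]    0    3    6   10   13   16   20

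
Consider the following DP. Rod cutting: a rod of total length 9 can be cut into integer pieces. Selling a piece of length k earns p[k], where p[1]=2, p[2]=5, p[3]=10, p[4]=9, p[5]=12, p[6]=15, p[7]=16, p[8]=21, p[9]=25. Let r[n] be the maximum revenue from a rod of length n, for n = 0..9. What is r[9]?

30

   n    0    1    2    3    4    5    6    7    8    9
r[n]    0    2    5   10   12   15   20   22   25   30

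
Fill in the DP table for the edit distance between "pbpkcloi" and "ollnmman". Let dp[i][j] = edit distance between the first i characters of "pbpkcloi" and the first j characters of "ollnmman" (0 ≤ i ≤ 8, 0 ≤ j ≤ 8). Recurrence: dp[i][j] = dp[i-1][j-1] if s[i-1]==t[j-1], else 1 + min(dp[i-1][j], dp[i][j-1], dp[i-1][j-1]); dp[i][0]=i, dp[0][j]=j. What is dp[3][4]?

4

   ''  o  l  l  n  m  m  a  n
''  0  1  2  3  4  5  6  7  8
 p  1  1  2  3  4  5  6  7  8
 b  2  2  2  3  4  5  6  7  8
 p  3  3  3  3  4  5  6  7  8
 k  4  4  4  4  4  5  6  7  8
 c  5  5  5  5  5  5  6  7  8
 l  6  6  5  5  6  6  6  7  8
 o  7  6  6  6  6  7  7  7  8
 i  8  7  7  7  7  7  8  8  8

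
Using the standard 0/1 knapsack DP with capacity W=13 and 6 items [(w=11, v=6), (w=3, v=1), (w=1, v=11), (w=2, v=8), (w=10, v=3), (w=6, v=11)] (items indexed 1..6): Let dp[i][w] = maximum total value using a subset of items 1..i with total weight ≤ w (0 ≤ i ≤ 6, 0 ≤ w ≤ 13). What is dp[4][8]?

i\w   0   1   2   3   4   5   6   7   8   9  10  11  12  13
  0   0   0   0   0   0   0   0   0   0   0   0   0   0   0
  1   0   0   0   0   0   0   0   0   0   0   0   6   6   6
  2   0   0   0   1   1   1   1   1   1   1   1   6   6   6
  3   0  11  11  11  12  12  12  12  12  12  12  12  17  17
  4   0  11  11  19  19  19  20  20  20  20  20  20  20  20
  5   0  11  11  19  19  19  20  20  20  20  20  20  20  22
  6   0  11  11  19  19  19  20  22  22  30  30  30  31  31

20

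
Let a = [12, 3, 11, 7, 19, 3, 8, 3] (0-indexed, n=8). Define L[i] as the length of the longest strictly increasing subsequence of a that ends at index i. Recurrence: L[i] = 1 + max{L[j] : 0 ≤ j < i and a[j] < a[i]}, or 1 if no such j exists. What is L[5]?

1

   i    0    1    2    3    4    5    6    7
a[i]   12    3   11    7   19    3    8    3
L[i]    1    1    2    2    3    1    3    1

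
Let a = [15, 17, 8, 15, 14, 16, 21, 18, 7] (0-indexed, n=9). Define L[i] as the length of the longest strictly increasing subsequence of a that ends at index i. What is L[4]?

   i    0    1    2    3    4    5    6    7    8
a[i]   15   17    8   15   14   16   21   18    7
L[i]    1    2    1    2    2    3    4    4    1

2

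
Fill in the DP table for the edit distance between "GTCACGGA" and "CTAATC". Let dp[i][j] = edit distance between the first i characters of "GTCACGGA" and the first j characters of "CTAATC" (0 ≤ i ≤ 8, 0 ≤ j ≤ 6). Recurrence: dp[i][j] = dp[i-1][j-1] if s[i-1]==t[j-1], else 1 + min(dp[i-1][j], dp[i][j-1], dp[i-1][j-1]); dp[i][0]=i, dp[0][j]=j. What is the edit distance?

6

   ''  C  T  A  A  T  C
''  0  1  2  3  4  5  6
 G  1  1  2  3  4  5  6
 T  2  2  1  2  3  4  5
 C  3  2  2  2  3  4  4
 A  4  3  3  2  2  3  4
 C  5  4  4  3  3  3  3
 G  6  5  5  4  4  4  4
 G  7  6  6  5  5  5  5
 A  8  7  7  6  5  6  6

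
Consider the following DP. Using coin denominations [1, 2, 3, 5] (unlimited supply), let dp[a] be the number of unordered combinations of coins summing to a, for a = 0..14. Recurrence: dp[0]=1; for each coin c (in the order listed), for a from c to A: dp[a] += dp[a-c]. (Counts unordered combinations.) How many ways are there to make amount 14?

after  coin     0     1     2     3     4     5     6     7     8     9    10    11    12    13    14
          1     1     1     1     1     1     1     1     1     1     1     1     1     1     1     1
          2     1     1     2     2     3     3     4     4     5     5     6     6     7     7     8
          3     1     1     2     3     4     5     7     8    10    12    14    16    19    21    24
          5     1     1     2     3     4     6     8    10    13    16    20    24    29    34    40

40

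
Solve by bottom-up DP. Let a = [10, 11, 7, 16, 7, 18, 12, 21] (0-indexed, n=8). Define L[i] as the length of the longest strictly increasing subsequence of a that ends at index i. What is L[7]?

5

   i    0    1    2    3    4    5    6    7
a[i]   10   11    7   16    7   18   12   21
L[i]    1    2    1    3    1    4    3    5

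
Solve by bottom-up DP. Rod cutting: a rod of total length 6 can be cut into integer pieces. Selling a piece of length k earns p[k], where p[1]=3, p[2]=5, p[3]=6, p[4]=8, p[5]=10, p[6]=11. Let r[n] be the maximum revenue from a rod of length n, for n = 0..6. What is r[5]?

15

   n    0    1    2    3    4    5    6
r[n]    0    3    6    9   12   15   18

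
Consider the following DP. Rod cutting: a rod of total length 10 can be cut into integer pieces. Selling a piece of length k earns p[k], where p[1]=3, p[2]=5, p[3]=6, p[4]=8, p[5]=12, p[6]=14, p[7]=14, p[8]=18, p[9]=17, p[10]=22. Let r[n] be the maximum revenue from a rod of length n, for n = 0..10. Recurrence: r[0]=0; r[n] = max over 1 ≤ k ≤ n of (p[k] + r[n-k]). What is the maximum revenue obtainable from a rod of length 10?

30

   n    0    1    2    3    4    5    6    7    8    9   10
r[n]    0    3    6    9   12   15   18   21   24   27   30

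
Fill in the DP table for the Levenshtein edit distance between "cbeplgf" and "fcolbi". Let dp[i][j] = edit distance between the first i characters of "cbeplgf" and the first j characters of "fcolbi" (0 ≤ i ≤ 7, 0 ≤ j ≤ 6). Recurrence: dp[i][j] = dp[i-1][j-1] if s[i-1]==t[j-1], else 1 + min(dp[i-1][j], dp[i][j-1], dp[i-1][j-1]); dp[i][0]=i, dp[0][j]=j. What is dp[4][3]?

4

   ''  f  c  o  l  b  i
''  0  1  2  3  4  5  6
 c  1  1  1  2  3  4  5
 b  2  2  2  2  3  3  4
 e  3  3  3  3  3  4  4
 p  4  4  4  4  4  4  5
 l  5  5  5  5  4  5  5
 g  6  6  6  6  5  5  6
 f  7  6  7  7  6  6  6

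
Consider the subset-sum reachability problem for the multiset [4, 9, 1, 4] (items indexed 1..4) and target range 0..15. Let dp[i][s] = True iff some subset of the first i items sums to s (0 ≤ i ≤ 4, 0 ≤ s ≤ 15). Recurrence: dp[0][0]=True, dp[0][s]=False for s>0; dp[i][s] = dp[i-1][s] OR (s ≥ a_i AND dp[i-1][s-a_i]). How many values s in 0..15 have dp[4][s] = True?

9

i\s   0   1   2   3   4   5   6   7   8   9  10  11  12  13  14  15
  0   T   F   F   F   F   F   F   F   F   F   F   F   F   F   F   F
  1   T   F   F   F   T   F   F   F   F   F   F   F   F   F   F   F
  2   T   F   F   F   T   F   F   F   F   T   F   F   F   T   F   F
  3   T   T   F   F   T   T   F   F   F   T   T   F   F   T   T   F
  4   T   T   F   F   T   T   F   F   T   T   T   F   F   T   T   F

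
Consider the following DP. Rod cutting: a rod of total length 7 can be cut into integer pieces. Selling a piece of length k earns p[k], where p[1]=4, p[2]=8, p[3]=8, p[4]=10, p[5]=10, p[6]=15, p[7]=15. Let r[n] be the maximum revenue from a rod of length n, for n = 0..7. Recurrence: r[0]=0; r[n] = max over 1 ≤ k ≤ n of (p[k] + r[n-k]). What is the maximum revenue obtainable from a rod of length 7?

28

   n    0    1    2    3    4    5    6    7
r[n]    0    4    8   12   16   20   24   28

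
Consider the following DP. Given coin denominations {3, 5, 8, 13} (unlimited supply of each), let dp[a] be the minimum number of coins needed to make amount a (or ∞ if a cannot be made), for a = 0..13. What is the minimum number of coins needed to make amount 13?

 a  0  1  2  3  4  5  6  7  8  9 10 11 12 13
dp  0  -  -  1  -  1  2  -  1  3  2  2  4  1
(- denotes ∞ / unreachable)

1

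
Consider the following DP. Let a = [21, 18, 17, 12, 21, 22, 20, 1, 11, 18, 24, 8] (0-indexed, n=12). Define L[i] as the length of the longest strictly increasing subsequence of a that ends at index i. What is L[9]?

3

   i    0    1    2    3    4    5    6    7    8    9   10   11
a[i]   21   18   17   12   21   22   20    1   11   18   24    8
L[i]    1    1    1    1    2    3    2    1    2    3    4    2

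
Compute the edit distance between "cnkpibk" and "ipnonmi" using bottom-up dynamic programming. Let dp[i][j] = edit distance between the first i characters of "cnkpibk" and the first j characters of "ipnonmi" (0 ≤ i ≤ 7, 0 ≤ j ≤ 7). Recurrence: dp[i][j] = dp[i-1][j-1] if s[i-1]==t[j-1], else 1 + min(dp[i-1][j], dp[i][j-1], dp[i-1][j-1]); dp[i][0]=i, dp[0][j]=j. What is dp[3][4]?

   ''  i  p  n  o  n  m  i
''  0  1  2  3  4  5  6  7
 c  1  1  2  3  4  5  6  7
 n  2  2  2  2  3  4  5  6
 k  3  3  3  3  3  4  5  6
 p  4  4  3  4  4  4  5  6
 i  5  4  4  4  5  5  5  5
 b  6  5  5  5  5  6  6  6
 k  7  6  6  6  6  6  7  7

3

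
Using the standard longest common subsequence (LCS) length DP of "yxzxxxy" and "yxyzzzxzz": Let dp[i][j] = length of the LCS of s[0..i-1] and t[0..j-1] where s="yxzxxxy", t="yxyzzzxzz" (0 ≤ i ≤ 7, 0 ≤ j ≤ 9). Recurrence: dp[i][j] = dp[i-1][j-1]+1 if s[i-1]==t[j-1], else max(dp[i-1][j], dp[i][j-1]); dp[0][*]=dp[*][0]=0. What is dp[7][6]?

3

   ''  y  x  y  z  z  z  x  z  z
''  0  0  0  0  0  0  0  0  0  0
 y  0  1  1  1  1  1  1  1  1  1
 x  0  1  2  2  2  2  2  2  2  2
 z  0  1  2  2  3  3  3  3  3  3
 x  0  1  2  2  3  3  3  4  4  4
 x  0  1  2  2  3  3  3  4  4  4
 x  0  1  2  2  3  3  3  4  4  4
 y  0  1  2  3  3  3  3  4  4  4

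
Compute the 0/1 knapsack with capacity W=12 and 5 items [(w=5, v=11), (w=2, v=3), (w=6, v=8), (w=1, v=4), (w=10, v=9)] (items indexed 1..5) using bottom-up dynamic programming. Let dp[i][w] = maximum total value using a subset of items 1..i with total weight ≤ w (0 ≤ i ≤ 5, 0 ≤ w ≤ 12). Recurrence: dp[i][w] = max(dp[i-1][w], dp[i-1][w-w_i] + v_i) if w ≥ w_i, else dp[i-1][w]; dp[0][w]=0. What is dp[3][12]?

i\w   0   1   2   3   4   5   6   7   8   9  10  11  12
  0   0   0   0   0   0   0   0   0   0   0   0   0   0
  1   0   0   0   0   0  11  11  11  11  11  11  11  11
  2   0   0   3   3   3  11  11  14  14  14  14  14  14
  3   0   0   3   3   3  11  11  14  14  14  14  19  19
  4   0   4   4   7   7  11  15  15  18  18  18  19  23
  5   0   4   4   7   7  11  15  15  18  18  18  19  23

19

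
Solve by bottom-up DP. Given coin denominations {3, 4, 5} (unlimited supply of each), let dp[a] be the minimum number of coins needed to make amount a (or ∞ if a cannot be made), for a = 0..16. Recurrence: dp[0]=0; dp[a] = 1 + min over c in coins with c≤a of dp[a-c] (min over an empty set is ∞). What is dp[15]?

3

 a  0  1  2  3  4  5  6  7  8  9 10 11 12 13 14 15 16
dp  0  -  -  1  1  1  2  2  2  2  2  3  3  3  3  3  4
(- denotes ∞ / unreachable)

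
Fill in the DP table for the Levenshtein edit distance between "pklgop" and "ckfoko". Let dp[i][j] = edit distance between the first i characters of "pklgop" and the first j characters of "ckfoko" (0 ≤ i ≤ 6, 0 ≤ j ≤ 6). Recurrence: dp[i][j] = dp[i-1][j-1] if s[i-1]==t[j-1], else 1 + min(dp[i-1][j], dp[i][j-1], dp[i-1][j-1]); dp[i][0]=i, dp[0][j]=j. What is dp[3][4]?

3

   ''  c  k  f  o  k  o
''  0  1  2  3  4  5  6
 p  1  1  2  3  4  5  6
 k  2  2  1  2  3  4  5
 l  3  3  2  2  3  4  5
 g  4  4  3  3  3  4  5
 o  5  5  4  4  3  4  4
 p  6  6  5  5  4  4  5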